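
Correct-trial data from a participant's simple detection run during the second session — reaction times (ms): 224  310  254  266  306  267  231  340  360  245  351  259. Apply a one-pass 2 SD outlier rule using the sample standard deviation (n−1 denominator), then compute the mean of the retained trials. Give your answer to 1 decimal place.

n = 12, ΣRT = 3413, M = 284.417
Σ(x−M)² = 24626.92; s = √(24626.92/11) = 47.316
Cutoffs: 284.417 ± 2·47.316 → [189.8, 379.0]
No RTs fall outside the cutoffs; all 12 retained. Mean = 3413/12 = 284.417

284.4 ms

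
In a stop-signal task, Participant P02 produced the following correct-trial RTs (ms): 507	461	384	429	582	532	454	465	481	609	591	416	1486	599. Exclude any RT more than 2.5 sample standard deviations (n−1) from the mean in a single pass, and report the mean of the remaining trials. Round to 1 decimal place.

500.8 ms

n = 14, ΣRT = 7996, M = 571.143
Σ(x−M)² = 969873.71; s = √(969873.71/13) = 273.140
Cutoffs: 571.143 ± 2.5·273.140 → [-111.7, 1254.0]
Outside: 1486 → excluded.
Retained (n=13): Σ = 6510, mean = 6510/13 = 500.769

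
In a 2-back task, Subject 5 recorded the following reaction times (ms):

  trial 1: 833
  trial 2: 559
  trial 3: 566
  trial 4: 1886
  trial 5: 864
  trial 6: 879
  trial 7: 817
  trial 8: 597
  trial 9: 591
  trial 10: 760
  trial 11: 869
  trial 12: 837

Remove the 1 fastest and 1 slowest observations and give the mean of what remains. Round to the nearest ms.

Sorted: 559, 566, 591, 597, 760, 817, 833, 837, 864, 869, 879, 1886
Drop lowest 1 (559) and highest 1 (1886)
Remaining (n=10): Σ = 7613, mean = 7613/10 = 761.300

761 ms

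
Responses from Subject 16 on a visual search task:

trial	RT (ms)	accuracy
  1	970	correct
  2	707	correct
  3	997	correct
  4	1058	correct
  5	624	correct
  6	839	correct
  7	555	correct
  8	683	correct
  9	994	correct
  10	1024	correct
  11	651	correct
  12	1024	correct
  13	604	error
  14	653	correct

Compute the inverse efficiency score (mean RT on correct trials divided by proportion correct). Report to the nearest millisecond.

893 ms

Correct trials (n=13): 970, 707, 997, 1058, 624, 839, 555, 683, 994, 1024, 651, 1024, 653
Mean correct RT = 10779/13 = 829.1538 ms
Proportion correct = 13/14
IES = 829.1538 / (13/14) = 892.935 ms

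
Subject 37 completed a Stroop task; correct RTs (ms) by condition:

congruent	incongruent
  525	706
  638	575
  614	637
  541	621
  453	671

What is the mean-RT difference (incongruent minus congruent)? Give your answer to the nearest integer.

M(congruent) = 2771/5 = 554.200
M(incongruent) = 3210/5 = 642.000
Difference = 642.000 − 554.200 = 87.800 ms

88 ms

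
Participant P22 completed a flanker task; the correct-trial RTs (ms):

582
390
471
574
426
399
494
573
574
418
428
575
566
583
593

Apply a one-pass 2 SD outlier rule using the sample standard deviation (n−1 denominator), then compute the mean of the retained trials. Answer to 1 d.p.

n = 15, ΣRT = 7646, M = 509.733
Σ(x−M)² = 87664.93; s = √(87664.93/14) = 79.131
Cutoffs: 509.733 ± 2·79.131 → [351.5, 668.0]
No RTs fall outside the cutoffs; all 15 retained. Mean = 7646/15 = 509.733

509.7 ms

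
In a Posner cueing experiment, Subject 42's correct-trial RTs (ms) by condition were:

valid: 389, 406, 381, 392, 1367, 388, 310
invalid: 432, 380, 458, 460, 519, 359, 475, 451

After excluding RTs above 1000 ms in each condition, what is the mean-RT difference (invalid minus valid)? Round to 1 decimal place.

64.1 ms

valid: exclude 1367
M(valid) = 2266/6 = 377.667
M(invalid) = 3534/8 = 441.750
Difference = 441.750 − 377.667 = 64.083 ms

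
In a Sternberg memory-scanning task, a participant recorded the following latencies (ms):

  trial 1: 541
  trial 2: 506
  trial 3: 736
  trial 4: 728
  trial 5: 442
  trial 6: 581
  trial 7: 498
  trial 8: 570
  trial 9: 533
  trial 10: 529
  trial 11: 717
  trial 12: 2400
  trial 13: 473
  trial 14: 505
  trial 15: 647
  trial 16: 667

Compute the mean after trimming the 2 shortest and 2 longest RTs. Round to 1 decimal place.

Sorted: 442, 473, 498, 505, 506, 529, 533, 541, 570, 581, 647, 667, 717, 728, 736, 2400
Drop lowest 2 (442, 473) and highest 2 (736, 2400)
Remaining (n=12): Σ = 7022, mean = 7022/12 = 585.167

585.2 ms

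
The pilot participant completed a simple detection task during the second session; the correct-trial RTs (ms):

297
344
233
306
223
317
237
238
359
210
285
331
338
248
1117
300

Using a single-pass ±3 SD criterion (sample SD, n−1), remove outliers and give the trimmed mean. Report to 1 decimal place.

n = 16, ΣRT = 5383, M = 336.438
Σ(x−M)² = 683661.94; s = √(683661.94/15) = 213.489
Cutoffs: 336.438 ± 3·213.489 → [-304.0, 976.9]
Outside: 1117 → excluded.
Retained (n=15): Σ = 4266, mean = 4266/15 = 284.400

284.4 ms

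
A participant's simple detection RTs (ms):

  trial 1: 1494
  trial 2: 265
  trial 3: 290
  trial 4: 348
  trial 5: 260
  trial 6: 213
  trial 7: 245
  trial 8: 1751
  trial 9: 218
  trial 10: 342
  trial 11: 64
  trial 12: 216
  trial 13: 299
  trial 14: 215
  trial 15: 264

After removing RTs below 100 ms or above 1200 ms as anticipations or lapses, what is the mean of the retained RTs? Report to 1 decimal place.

Excluded: 64, 1494, 1751
Retained (n=12): Σ = 3175
Mean = 3175/12 = 264.5833

264.6 ms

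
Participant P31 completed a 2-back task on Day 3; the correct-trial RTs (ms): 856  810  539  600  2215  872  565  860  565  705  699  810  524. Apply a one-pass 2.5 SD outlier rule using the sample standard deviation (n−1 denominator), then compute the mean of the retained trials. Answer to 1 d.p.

700.4 ms

n = 13, ΣRT = 10620, M = 816.923
Σ(x−M)² = 2324594.92; s = √(2324594.92/12) = 440.132
Cutoffs: 816.923 ± 2.5·440.132 → [-283.4, 1917.3]
Outside: 2215 → excluded.
Retained (n=12): Σ = 8405, mean = 8405/12 = 700.417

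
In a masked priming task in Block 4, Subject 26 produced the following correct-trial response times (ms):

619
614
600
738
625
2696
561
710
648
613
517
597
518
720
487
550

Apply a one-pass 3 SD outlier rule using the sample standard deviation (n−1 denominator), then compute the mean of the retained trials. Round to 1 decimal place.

607.8 ms

n = 16, ΣRT = 11813, M = 738.312
Σ(x−M)² = 4166741.44; s = √(4166741.44/15) = 527.051
Cutoffs: 738.312 ± 3·527.051 → [-842.8, 2319.5]
Outside: 2696 → excluded.
Retained (n=15): Σ = 9117, mean = 9117/15 = 607.800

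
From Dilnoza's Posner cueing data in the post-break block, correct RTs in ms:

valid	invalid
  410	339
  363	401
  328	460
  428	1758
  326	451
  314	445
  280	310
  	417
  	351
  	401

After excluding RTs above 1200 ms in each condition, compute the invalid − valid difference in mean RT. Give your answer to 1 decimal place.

invalid: exclude 1758
M(valid) = 2449/7 = 349.857
M(invalid) = 3575/9 = 397.222
Difference = 397.222 − 349.857 = 47.365 ms

47.4 ms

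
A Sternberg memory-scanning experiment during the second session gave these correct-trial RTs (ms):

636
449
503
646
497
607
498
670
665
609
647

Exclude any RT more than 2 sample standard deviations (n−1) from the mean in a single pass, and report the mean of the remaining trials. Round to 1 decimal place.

584.3 ms

n = 11, ΣRT = 6427, M = 584.273
Σ(x−M)² = 65378.18; s = √(65378.18/10) = 80.857
Cutoffs: 584.273 ± 2·80.857 → [422.6, 746.0]
No RTs fall outside the cutoffs; all 11 retained. Mean = 6427/11 = 584.273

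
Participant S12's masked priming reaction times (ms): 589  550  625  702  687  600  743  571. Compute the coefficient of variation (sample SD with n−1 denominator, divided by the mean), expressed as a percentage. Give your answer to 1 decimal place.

10.9%

n = 8, Σ = 5067, M = 633.3750
Σ(x−M)² = 33597.875; s = √(33597.875/7) = 69.2798
CV = 69.2798 / 633.3750 = 0.10938 = 10.938%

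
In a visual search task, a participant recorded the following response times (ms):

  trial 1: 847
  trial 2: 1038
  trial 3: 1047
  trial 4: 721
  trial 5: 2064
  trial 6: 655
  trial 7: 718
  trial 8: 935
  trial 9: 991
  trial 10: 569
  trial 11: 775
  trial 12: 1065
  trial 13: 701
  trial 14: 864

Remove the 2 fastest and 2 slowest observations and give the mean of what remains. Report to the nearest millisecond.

Sorted: 569, 655, 701, 718, 721, 775, 847, 864, 935, 991, 1038, 1047, 1065, 2064
Drop lowest 2 (569, 655) and highest 2 (1065, 2064)
Remaining (n=10): Σ = 8637, mean = 8637/10 = 863.700

864 ms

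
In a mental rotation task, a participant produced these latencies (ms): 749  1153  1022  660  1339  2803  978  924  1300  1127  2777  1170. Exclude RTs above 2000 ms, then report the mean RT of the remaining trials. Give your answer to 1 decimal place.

1042.2 ms

Excluded: 2777, 2803
Retained (n=10): Σ = 10422
Mean = 10422/10 = 1042.2000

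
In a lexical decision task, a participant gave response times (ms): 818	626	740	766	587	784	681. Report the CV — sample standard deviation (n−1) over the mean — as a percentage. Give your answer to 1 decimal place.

12.0%

n = 7, Σ = 5002, M = 714.5714
Σ(x−M)² = 44055.714; s = √(44055.714/6) = 85.6891
CV = 85.6891 / 714.5714 = 0.11992 = 11.992%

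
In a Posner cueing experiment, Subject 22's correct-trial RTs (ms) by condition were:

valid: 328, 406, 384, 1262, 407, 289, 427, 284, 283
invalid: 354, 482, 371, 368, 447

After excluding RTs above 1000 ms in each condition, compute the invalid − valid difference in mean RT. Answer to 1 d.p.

53.4 ms

valid: exclude 1262
M(valid) = 2808/8 = 351.000
M(invalid) = 2022/5 = 404.400
Difference = 404.400 − 351.000 = 53.400 ms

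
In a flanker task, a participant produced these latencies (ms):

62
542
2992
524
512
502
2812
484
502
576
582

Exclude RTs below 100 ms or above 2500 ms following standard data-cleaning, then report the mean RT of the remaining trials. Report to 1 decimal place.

528.0 ms

Excluded: 62, 2812, 2992
Retained (n=8): Σ = 4224
Mean = 4224/8 = 528.0000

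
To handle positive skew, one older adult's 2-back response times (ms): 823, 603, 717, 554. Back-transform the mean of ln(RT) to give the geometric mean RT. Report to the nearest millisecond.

ln(RT): 6.7130, 6.4019, 6.5751, 6.3172
Mean ln(RT) = 26.0071/4 = 6.50178
Geometric mean = exp(6.50178) = 666.33 ms

666 ms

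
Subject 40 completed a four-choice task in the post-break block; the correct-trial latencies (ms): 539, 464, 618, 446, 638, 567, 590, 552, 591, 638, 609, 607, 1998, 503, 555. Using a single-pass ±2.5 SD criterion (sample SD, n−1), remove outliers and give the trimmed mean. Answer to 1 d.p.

n = 15, ΣRT = 9915, M = 661.000
Σ(x−M)² = 1962872.00; s = √(1962872.00/14) = 374.440
Cutoffs: 661.000 ± 2.5·374.440 → [-275.1, 1597.1]
Outside: 1998 → excluded.
Retained (n=14): Σ = 7917, mean = 7917/14 = 565.500

565.5 ms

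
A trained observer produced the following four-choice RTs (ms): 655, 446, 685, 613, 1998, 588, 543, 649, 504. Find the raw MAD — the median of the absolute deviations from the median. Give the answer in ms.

70 ms

Sorted: 446, 504, 543, 588, 613, 649, 655, 685, 1998 → median = 613
|x − 613|: 42, 167, 72, 0, 1385, 25, 70, 36, 109
Sorted deviations: 0, 25, 36, 42, 70, 72, 109, 167, 1385 → MAD = 70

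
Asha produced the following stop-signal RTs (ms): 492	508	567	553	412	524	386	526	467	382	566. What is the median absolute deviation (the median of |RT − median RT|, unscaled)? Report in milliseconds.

Sorted: 382, 386, 412, 467, 492, 508, 524, 526, 553, 566, 567 → median = 508
|x − 508|: 16, 0, 59, 45, 96, 16, 122, 18, 41, 126, 58
Sorted deviations: 0, 16, 16, 18, 41, 45, 58, 59, 96, 122, 126 → MAD = 45

45 ms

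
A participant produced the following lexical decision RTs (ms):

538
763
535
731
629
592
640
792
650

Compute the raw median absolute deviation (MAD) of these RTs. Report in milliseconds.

Sorted: 535, 538, 592, 629, 640, 650, 731, 763, 792 → median = 640
|x − 640|: 102, 123, 105, 91, 11, 48, 0, 152, 10
Sorted deviations: 0, 10, 11, 48, 91, 102, 105, 123, 152 → MAD = 91

91 ms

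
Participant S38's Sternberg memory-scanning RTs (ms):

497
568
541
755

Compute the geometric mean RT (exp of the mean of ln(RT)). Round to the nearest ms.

ln(RT): 6.2086, 6.3421, 6.2934, 6.6267
Mean ln(RT) = 25.4708/4 = 6.36771
Geometric mean = exp(6.36771) = 582.72 ms

583 ms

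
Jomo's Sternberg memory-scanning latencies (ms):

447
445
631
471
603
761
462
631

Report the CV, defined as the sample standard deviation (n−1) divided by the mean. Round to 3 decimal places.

n = 8, Σ = 4451, M = 556.3750
Σ(x−M)² = 95745.875; s = √(95745.875/7) = 116.9529
CV = 116.9529 / 556.3750 = 0.21021

0.210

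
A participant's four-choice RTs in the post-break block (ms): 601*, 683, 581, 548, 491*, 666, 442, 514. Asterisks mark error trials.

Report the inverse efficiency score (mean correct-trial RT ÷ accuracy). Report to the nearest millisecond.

Correct trials (n=6): 683, 581, 548, 666, 442, 514
Mean correct RT = 3434/6 = 572.3333 ms
Proportion correct = 6/8
IES = 572.3333 / (6/8) = 763.111 ms

763 ms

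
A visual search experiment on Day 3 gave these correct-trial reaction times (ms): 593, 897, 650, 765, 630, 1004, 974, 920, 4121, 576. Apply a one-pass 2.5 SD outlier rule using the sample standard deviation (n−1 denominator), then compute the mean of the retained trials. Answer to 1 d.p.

n = 10, ΣRT = 11130, M = 1113.000
Σ(x−M)² = 10290702.00; s = √(10290702.00/9) = 1069.304
Cutoffs: 1113.000 ± 2.5·1069.304 → [-1560.3, 3786.3]
Outside: 4121 → excluded.
Retained (n=9): Σ = 7009, mean = 7009/9 = 778.778

778.8 ms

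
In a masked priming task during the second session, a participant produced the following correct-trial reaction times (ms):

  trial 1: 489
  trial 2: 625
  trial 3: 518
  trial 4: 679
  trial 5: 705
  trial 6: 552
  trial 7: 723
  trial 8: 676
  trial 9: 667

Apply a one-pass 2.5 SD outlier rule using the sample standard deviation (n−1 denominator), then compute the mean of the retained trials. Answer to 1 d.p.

n = 9, ΣRT = 5634, M = 626.000
Σ(x−M)² = 58550.00; s = √(58550.00/8) = 85.550
Cutoffs: 626.000 ± 2.5·85.550 → [412.1, 839.9]
No RTs fall outside the cutoffs; all 9 retained. Mean = 5634/9 = 626.000

626.0 ms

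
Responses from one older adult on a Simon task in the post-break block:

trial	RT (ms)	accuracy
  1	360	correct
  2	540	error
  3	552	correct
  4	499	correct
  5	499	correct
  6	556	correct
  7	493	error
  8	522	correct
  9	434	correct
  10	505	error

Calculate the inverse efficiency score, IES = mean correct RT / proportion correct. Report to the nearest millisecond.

698 ms

Correct trials (n=7): 360, 552, 499, 499, 556, 522, 434
Mean correct RT = 3422/7 = 488.8571 ms
Proportion correct = 7/10
IES = 488.8571 / (7/10) = 698.367 ms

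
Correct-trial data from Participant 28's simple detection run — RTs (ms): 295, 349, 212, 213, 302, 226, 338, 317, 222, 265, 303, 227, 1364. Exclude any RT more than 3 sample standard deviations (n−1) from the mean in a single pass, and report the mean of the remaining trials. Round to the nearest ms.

n = 13, ΣRT = 4633, M = 356.385
Σ(x−M)² = 1128365.08; s = √(1128365.08/12) = 306.644
Cutoffs: 356.385 ± 3·306.644 → [-563.5, 1276.3]
Outside: 1364 → excluded.
Retained (n=12): Σ = 3269, mean = 3269/12 = 272.417

272 ms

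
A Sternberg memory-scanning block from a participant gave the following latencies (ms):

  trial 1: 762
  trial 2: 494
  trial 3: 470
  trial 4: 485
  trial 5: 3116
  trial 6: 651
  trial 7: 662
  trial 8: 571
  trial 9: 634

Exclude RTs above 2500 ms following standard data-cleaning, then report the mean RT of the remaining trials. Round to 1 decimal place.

591.1 ms

Excluded: 3116
Retained (n=8): Σ = 4729
Mean = 4729/8 = 591.1250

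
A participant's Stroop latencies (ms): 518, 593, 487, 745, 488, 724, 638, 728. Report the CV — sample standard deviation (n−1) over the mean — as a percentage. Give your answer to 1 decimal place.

n = 8, Σ = 4921, M = 615.1250
Σ(x−M)² = 84484.875; s = √(84484.875/7) = 109.8602
CV = 109.8602 / 615.1250 = 0.17860 = 17.860%

17.9%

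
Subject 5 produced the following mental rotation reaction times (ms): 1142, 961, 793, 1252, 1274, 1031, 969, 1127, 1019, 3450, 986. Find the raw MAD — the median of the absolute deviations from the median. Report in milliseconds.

Sorted: 793, 961, 969, 986, 1019, 1031, 1127, 1142, 1252, 1274, 3450 → median = 1031
|x − 1031|: 111, 70, 238, 221, 243, 0, 62, 96, 12, 2419, 45
Sorted deviations: 0, 12, 45, 62, 70, 96, 111, 221, 238, 243, 2419 → MAD = 96

96 ms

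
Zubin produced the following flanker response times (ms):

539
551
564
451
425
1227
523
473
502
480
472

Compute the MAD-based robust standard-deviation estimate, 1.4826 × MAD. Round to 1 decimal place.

54.9 ms

Sorted: 425, 451, 472, 473, 480, 502, 523, 539, 551, 564, 1227 → median = 502
|x − 502| sorted: 0, 21, 22, 29, 30, 37, 49, 51, 62, 77, 725 → MAD = 37
Robust SD ≈ 1.4826 × 37 = 54.856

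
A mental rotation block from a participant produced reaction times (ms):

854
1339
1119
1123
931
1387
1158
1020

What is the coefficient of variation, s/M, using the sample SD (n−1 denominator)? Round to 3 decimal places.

0.165

n = 8, Σ = 8931, M = 1116.3750
Σ(x−M)² = 237075.875; s = √(237075.875/7) = 184.0326
CV = 184.0326 / 1116.3750 = 0.16485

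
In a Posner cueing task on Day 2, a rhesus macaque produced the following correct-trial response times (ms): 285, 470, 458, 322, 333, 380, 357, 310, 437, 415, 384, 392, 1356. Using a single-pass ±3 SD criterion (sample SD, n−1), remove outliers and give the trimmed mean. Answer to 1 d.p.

378.6 ms

n = 13, ΣRT = 5899, M = 453.769
Σ(x−M)² = 920676.31; s = √(920676.31/12) = 276.989
Cutoffs: 453.769 ± 3·276.989 → [-377.2, 1284.7]
Outside: 1356 → excluded.
Retained (n=12): Σ = 4543, mean = 4543/12 = 378.583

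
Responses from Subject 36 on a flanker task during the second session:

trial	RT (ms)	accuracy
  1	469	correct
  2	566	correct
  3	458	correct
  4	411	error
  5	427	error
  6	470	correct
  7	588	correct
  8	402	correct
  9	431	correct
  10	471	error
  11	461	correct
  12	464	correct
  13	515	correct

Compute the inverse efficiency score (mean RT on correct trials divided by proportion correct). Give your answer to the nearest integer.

Correct trials (n=10): 469, 566, 458, 470, 588, 402, 431, 461, 464, 515
Mean correct RT = 4824/10 = 482.4000 ms
Proportion correct = 10/13
IES = 482.4000 / (10/13) = 627.120 ms

627 ms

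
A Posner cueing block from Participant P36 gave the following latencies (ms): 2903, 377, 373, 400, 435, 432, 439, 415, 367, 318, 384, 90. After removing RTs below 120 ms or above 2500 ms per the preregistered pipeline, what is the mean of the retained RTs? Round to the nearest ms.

Excluded: 90, 2903
Retained (n=10): Σ = 3940
Mean = 3940/10 = 394.0000

394 ms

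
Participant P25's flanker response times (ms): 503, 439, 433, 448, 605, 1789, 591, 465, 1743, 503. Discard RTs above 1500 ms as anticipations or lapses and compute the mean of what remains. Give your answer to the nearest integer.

Excluded: 1743, 1789
Retained (n=8): Σ = 3987
Mean = 3987/8 = 498.3750

498 ms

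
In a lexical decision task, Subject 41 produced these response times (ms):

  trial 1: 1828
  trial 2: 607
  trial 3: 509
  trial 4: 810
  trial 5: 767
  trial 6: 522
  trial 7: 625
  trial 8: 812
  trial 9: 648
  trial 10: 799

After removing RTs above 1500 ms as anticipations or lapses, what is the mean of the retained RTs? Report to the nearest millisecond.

Excluded: 1828
Retained (n=9): Σ = 6099
Mean = 6099/9 = 677.6667

678 ms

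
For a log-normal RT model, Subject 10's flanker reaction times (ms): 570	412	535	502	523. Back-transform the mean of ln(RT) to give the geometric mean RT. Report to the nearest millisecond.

505 ms

ln(RT): 6.3456, 6.0210, 6.2823, 6.2186, 6.2596
Mean ln(RT) = 31.1271/5 = 6.22542
Geometric mean = exp(6.22542) = 505.44 ms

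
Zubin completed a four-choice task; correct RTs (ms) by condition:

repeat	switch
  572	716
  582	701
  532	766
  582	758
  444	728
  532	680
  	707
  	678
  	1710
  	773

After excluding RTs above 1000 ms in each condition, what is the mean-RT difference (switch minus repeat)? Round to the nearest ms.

182 ms

switch: exclude 1710
M(repeat) = 3244/6 = 540.667
M(switch) = 6507/9 = 723.000
Difference = 723.000 − 540.667 = 182.333 ms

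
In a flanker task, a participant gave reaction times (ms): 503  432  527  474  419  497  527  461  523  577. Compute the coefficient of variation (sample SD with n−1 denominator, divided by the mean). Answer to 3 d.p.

0.098

n = 10, Σ = 4940, M = 494.0000
Σ(x−M)² = 20956.000; s = √(20956.000/9) = 48.2540
CV = 48.2540 / 494.0000 = 0.09768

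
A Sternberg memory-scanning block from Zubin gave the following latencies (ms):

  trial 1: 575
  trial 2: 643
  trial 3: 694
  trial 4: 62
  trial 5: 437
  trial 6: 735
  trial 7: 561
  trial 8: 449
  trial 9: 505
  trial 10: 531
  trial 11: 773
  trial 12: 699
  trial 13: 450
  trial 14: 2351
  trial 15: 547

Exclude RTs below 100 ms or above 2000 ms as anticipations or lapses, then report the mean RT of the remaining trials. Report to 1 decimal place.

584.5 ms

Excluded: 62, 2351
Retained (n=13): Σ = 7599
Mean = 7599/13 = 584.5385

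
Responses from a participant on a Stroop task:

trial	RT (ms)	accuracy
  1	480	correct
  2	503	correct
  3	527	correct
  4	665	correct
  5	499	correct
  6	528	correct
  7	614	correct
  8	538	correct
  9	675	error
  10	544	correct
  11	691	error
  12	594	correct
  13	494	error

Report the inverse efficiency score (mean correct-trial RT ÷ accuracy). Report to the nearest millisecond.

714 ms

Correct trials (n=10): 480, 503, 527, 665, 499, 528, 614, 538, 544, 594
Mean correct RT = 5492/10 = 549.2000 ms
Proportion correct = 10/13
IES = 549.2000 / (10/13) = 713.960 ms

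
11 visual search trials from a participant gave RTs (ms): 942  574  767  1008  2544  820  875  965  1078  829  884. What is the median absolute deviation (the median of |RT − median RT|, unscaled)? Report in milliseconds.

Sorted: 574, 767, 820, 829, 875, 884, 942, 965, 1008, 1078, 2544 → median = 884
|x − 884|: 58, 310, 117, 124, 1660, 64, 9, 81, 194, 55, 0
Sorted deviations: 0, 9, 55, 58, 64, 81, 117, 124, 194, 310, 1660 → MAD = 81

81 ms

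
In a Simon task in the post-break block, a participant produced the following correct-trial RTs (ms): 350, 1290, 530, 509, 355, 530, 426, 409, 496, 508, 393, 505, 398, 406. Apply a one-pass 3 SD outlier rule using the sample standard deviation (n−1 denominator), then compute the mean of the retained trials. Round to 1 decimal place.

447.3 ms

n = 14, ΣRT = 7105, M = 507.500
Σ(x−M)² = 713269.50; s = √(713269.50/13) = 234.237
Cutoffs: 507.500 ± 3·234.237 → [-195.2, 1210.2]
Outside: 1290 → excluded.
Retained (n=13): Σ = 5815, mean = 5815/13 = 447.308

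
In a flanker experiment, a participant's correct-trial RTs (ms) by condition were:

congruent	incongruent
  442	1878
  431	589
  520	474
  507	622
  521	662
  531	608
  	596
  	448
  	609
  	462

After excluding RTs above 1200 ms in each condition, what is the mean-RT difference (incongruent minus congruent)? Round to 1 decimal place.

71.3 ms

incongruent: exclude 1878
M(congruent) = 2952/6 = 492.000
M(incongruent) = 5070/9 = 563.333
Difference = 563.333 − 492.000 = 71.333 ms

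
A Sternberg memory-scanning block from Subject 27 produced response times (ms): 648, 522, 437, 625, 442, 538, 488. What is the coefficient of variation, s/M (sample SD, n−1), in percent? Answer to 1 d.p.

15.7%

n = 7, Σ = 3700, M = 528.5714
Σ(x−M)² = 41219.714; s = √(41219.714/6) = 82.8852
CV = 82.8852 / 528.5714 = 0.15681 = 15.681%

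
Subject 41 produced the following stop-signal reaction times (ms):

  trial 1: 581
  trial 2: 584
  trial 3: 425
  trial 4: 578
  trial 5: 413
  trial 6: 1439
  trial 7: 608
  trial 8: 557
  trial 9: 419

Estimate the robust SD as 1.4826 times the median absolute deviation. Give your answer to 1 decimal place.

Sorted: 413, 419, 425, 557, 578, 581, 584, 608, 1439 → median = 578
|x − 578| sorted: 0, 3, 6, 21, 30, 153, 159, 165, 861 → MAD = 30
Robust SD ≈ 1.4826 × 30 = 44.478

44.5 ms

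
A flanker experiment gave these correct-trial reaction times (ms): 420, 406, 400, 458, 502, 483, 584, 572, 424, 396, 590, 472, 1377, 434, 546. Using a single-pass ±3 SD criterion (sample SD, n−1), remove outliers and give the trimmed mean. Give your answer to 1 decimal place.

477.6 ms

n = 15, ΣRT = 8064, M = 537.600
Σ(x−M)² = 819403.60; s = √(819403.60/14) = 241.927
Cutoffs: 537.600 ± 3·241.927 → [-188.2, 1263.4]
Outside: 1377 → excluded.
Retained (n=14): Σ = 6687, mean = 6687/14 = 477.643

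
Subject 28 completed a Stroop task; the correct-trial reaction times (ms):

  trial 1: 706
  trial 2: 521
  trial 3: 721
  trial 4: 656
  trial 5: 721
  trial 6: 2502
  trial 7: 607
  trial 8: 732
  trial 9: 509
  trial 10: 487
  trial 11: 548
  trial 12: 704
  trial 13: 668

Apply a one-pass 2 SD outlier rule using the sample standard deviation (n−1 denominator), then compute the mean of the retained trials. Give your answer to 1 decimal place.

n = 13, ΣRT = 10082, M = 775.538
Σ(x−M)² = 3323587.23; s = √(3323587.23/12) = 526.275
Cutoffs: 775.538 ± 2·526.275 → [-277.0, 1828.1]
Outside: 2502 → excluded.
Retained (n=12): Σ = 7580, mean = 7580/12 = 631.667

631.7 ms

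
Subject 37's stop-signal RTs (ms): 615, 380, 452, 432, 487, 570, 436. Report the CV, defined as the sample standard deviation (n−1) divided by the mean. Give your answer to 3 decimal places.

n = 7, Σ = 3372, M = 481.7143
Σ(x−M)² = 41377.429; s = √(41377.429/6) = 83.0436
CV = 83.0436 / 481.7143 = 0.17239

0.172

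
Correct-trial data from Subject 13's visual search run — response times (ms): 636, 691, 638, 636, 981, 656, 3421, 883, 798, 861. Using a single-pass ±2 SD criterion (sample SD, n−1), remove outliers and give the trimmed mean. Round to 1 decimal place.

753.3 ms

n = 10, ΣRT = 10201, M = 1020.100
Σ(x−M)² = 6541228.90; s = √(6541228.90/9) = 852.528
Cutoffs: 1020.100 ± 2·852.528 → [-685.0, 2725.2]
Outside: 3421 → excluded.
Retained (n=9): Σ = 6780, mean = 6780/9 = 753.333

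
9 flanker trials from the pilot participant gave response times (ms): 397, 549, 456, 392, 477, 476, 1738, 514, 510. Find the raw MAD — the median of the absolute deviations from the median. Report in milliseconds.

Sorted: 392, 397, 456, 476, 477, 510, 514, 549, 1738 → median = 477
|x − 477|: 80, 72, 21, 85, 0, 1, 1261, 37, 33
Sorted deviations: 0, 1, 21, 33, 37, 72, 80, 85, 1261 → MAD = 37

37 ms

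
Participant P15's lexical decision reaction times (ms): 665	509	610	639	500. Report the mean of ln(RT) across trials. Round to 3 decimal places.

6.364

ln(RT): 6.4998, 6.2324, 6.4135, 6.4599, 6.2146
Σ ln(RT) = 31.8202
Mean = 31.8202/5 = 6.36404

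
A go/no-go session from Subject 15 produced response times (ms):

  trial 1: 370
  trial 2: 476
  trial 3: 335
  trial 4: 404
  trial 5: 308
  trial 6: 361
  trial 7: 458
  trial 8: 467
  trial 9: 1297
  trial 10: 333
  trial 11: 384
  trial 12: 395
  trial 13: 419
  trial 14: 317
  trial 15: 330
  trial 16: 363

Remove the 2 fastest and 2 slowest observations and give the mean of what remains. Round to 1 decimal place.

Sorted: 308, 317, 330, 333, 335, 361, 363, 370, 384, 395, 404, 419, 458, 467, 476, 1297
Drop lowest 2 (308, 317) and highest 2 (476, 1297)
Remaining (n=12): Σ = 4619, mean = 4619/12 = 384.917

384.9 ms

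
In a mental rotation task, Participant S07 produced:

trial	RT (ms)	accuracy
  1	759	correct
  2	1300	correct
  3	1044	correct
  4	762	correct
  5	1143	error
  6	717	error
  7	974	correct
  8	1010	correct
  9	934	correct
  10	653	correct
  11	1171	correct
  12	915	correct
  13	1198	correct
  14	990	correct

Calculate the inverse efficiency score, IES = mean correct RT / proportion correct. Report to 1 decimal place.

1138.5 ms

Correct trials (n=12): 759, 1300, 1044, 762, 974, 1010, 934, 653, 1171, 915, 1198, 990
Mean correct RT = 11710/12 = 975.8333 ms
Proportion correct = 12/14
IES = 975.8333 / (12/14) = 1138.472 ms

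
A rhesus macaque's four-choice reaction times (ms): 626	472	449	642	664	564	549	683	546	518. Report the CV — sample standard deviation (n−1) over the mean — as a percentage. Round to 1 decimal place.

14.0%

n = 10, Σ = 5713, M = 571.3000
Σ(x−M)² = 57910.100; s = √(57910.100/9) = 80.2151
CV = 80.2151 / 571.3000 = 0.14041 = 14.041%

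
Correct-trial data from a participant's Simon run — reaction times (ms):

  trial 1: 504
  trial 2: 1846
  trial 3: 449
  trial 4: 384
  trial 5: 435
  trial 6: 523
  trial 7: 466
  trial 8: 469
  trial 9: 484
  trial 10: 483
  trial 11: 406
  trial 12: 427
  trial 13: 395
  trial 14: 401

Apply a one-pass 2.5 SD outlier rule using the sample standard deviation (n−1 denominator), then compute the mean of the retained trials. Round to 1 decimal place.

448.2 ms

n = 14, ΣRT = 7672, M = 548.000
Σ(x−M)² = 1837940.00; s = √(1837940.00/13) = 376.005
Cutoffs: 548.000 ± 2.5·376.005 → [-392.0, 1488.0]
Outside: 1846 → excluded.
Retained (n=13): Σ = 5826, mean = 5826/13 = 448.154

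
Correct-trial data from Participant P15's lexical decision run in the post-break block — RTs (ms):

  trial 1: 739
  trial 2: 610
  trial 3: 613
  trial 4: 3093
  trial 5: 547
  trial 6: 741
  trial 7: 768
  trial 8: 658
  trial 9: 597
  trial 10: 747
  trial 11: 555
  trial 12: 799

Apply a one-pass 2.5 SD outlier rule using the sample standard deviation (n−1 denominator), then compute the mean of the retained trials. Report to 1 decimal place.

670.4 ms

n = 12, ΣRT = 10467, M = 872.250
Σ(x−M)² = 5462720.25; s = √(5462720.25/11) = 704.706
Cutoffs: 872.250 ± 2.5·704.706 → [-889.5, 2634.0]
Outside: 3093 → excluded.
Retained (n=11): Σ = 7374, mean = 7374/11 = 670.364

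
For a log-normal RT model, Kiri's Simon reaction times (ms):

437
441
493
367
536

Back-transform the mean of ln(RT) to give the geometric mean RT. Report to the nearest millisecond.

ln(RT): 6.0799, 6.0890, 6.2005, 5.9054, 6.2841
Mean ln(RT) = 30.5590/5 = 6.11180
Geometric mean = exp(6.11180) = 451.15 ms

451 ms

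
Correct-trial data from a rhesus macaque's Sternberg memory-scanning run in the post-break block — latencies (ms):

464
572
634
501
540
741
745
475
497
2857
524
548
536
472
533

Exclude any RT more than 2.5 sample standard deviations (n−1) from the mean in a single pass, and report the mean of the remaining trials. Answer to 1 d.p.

555.9 ms

n = 15, ΣRT = 10639, M = 709.267
Σ(x−M)² = 5049386.93; s = √(5049386.93/14) = 600.558
Cutoffs: 709.267 ± 2.5·600.558 → [-792.1, 2210.7]
Outside: 2857 → excluded.
Retained (n=14): Σ = 7782, mean = 7782/14 = 555.857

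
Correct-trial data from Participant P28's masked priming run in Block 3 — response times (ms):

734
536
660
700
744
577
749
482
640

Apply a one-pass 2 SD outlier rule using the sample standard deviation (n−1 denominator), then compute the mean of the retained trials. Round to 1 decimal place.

n = 9, ΣRT = 5822, M = 646.889
Σ(x−M)² = 74854.89; s = √(74854.89/8) = 96.731
Cutoffs: 646.889 ± 2·96.731 → [453.4, 840.4]
No RTs fall outside the cutoffs; all 9 retained. Mean = 5822/9 = 646.889

646.9 ms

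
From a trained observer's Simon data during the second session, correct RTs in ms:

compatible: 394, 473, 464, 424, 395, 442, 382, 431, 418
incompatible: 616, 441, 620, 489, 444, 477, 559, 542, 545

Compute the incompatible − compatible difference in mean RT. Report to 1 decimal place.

M(compatible) = 3823/9 = 424.778
M(incompatible) = 4733/9 = 525.889
Difference = 525.889 − 424.778 = 101.111 ms

101.1 ms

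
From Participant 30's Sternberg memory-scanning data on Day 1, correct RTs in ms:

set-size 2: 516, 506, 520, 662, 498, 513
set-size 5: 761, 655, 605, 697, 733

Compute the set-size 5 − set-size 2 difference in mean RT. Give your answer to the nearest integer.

154 ms

M(set-size 2) = 3215/6 = 535.833
M(set-size 5) = 3451/5 = 690.200
Difference = 690.200 − 535.833 = 154.367 ms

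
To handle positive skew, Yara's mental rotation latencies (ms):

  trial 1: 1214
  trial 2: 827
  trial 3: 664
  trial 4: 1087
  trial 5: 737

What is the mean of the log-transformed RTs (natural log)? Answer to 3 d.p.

6.782

ln(RT): 7.1017, 6.7178, 6.4983, 6.9912, 6.6026
Σ ln(RT) = 33.9115
Mean = 33.9115/5 = 6.78231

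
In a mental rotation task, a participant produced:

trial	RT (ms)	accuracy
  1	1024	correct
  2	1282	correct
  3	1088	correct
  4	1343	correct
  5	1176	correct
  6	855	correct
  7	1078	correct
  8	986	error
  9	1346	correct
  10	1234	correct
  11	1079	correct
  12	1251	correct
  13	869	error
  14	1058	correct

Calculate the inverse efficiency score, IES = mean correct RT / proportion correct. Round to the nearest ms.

1343 ms

Correct trials (n=12): 1024, 1282, 1088, 1343, 1176, 855, 1078, 1346, 1234, 1079, 1251, 1058
Mean correct RT = 13814/12 = 1151.1667 ms
Proportion correct = 12/14
IES = 1151.1667 / (12/14) = 1343.028 ms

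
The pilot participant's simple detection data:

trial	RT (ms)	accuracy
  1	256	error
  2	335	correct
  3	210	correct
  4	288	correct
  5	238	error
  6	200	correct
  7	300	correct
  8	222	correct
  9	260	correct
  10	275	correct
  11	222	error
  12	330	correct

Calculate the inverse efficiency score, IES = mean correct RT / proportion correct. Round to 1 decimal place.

Correct trials (n=9): 335, 210, 288, 200, 300, 222, 260, 275, 330
Mean correct RT = 2420/9 = 268.8889 ms
Proportion correct = 9/12
IES = 268.8889 / (9/12) = 358.519 ms

358.5 ms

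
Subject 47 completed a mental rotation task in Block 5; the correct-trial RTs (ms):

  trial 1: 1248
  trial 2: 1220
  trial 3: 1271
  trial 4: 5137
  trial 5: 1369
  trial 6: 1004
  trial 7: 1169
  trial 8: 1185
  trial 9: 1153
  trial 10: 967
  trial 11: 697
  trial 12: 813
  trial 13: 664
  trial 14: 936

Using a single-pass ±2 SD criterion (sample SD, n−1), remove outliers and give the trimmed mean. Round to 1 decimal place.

n = 14, ΣRT = 18833, M = 1345.214
Σ(x−M)² = 16096924.36; s = √(16096924.36/13) = 1112.756
Cutoffs: 1345.214 ± 2·1112.756 → [-880.3, 3570.7]
Outside: 5137 → excluded.
Retained (n=13): Σ = 13696, mean = 13696/13 = 1053.538

1053.5 ms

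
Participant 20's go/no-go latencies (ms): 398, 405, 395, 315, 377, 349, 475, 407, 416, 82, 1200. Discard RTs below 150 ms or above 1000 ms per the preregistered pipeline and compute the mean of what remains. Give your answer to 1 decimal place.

393.0 ms

Excluded: 82, 1200
Retained (n=9): Σ = 3537
Mean = 3537/9 = 393.0000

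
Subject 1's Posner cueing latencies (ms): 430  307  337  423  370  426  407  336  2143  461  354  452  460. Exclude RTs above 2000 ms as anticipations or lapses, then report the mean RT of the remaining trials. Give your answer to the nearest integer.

397 ms

Excluded: 2143
Retained (n=12): Σ = 4763
Mean = 4763/12 = 396.9167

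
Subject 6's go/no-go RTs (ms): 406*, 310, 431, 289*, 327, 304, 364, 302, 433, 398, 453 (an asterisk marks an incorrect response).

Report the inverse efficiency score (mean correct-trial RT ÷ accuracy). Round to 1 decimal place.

Correct trials (n=9): 310, 431, 327, 304, 364, 302, 433, 398, 453
Mean correct RT = 3322/9 = 369.1111 ms
Proportion correct = 9/11
IES = 369.1111 / (9/11) = 451.136 ms

451.1 ms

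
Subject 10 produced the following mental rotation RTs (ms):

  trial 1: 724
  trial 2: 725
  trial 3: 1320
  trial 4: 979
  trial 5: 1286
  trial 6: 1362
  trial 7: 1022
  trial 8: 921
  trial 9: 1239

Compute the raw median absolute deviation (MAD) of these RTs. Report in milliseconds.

264 ms

Sorted: 724, 725, 921, 979, 1022, 1239, 1286, 1320, 1362 → median = 1022
|x − 1022|: 298, 297, 298, 43, 264, 340, 0, 101, 217
Sorted deviations: 0, 43, 101, 217, 264, 297, 298, 298, 340 → MAD = 264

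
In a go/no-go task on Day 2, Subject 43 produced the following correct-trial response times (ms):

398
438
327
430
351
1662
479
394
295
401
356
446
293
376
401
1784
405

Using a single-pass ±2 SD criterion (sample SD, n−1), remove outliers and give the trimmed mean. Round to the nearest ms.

n = 17, ΣRT = 9236, M = 543.294
Σ(x−M)² = 3202519.53; s = √(3202519.53/16) = 447.390
Cutoffs: 543.294 ± 2·447.390 → [-351.5, 1438.1]
Outside: 1662, 1784 → excluded.
Retained (n=15): Σ = 5790, mean = 5790/15 = 386.000

386 ms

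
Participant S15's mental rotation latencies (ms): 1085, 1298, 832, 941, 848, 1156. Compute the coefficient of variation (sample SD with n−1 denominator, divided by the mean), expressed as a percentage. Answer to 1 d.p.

18.0%

n = 6, Σ = 6160, M = 1026.6667
Σ(x−M)² = 170907.333; s = √(170907.333/5) = 184.8823
CV = 184.8823 / 1026.6667 = 0.18008 = 18.008%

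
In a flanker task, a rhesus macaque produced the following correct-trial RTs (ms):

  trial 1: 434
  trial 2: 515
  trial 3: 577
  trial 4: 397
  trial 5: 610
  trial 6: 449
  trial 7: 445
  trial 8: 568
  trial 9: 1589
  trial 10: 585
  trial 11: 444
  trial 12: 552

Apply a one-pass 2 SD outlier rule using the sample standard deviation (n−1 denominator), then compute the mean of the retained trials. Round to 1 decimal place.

n = 12, ΣRT = 7165, M = 597.083
Σ(x−M)² = 1129352.92; s = √(1129352.92/11) = 320.419
Cutoffs: 597.083 ± 2·320.419 → [-43.8, 1237.9]
Outside: 1589 → excluded.
Retained (n=11): Σ = 5576, mean = 5576/11 = 506.909

506.9 ms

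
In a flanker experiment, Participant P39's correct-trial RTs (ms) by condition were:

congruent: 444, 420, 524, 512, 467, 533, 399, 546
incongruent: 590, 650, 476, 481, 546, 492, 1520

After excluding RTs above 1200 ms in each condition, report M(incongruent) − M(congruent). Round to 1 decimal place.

58.5 ms

incongruent: exclude 1520
M(congruent) = 3845/8 = 480.625
M(incongruent) = 3235/6 = 539.167
Difference = 539.167 − 480.625 = 58.542 ms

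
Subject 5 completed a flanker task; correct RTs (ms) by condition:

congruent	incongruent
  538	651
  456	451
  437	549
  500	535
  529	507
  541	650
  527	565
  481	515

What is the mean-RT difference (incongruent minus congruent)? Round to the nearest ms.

52 ms

M(congruent) = 4009/8 = 501.125
M(incongruent) = 4423/8 = 552.875
Difference = 552.875 − 501.125 = 51.750 ms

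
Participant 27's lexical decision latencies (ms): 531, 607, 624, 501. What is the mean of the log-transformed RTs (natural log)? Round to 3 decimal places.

6.334

ln(RT): 6.2748, 6.4085, 6.4362, 6.2166
Σ ln(RT) = 25.3360
Mean = 25.3360/4 = 6.33401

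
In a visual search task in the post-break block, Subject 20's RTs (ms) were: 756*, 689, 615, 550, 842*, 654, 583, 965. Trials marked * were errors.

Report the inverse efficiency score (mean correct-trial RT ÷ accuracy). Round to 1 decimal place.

901.3 ms

Correct trials (n=6): 689, 615, 550, 654, 583, 965
Mean correct RT = 4056/6 = 676.0000 ms
Proportion correct = 6/8
IES = 676.0000 / (6/8) = 901.333 ms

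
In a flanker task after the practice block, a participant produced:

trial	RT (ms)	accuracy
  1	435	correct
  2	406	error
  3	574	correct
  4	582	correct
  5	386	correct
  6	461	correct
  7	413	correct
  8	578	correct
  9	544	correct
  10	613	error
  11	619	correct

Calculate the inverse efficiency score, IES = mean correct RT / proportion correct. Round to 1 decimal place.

Correct trials (n=9): 435, 574, 582, 386, 461, 413, 578, 544, 619
Mean correct RT = 4592/9 = 510.2222 ms
Proportion correct = 9/11
IES = 510.2222 / (9/11) = 623.605 ms

623.6 ms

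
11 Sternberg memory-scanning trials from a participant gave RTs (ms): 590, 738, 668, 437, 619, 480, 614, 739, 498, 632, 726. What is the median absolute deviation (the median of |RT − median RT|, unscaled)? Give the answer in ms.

Sorted: 437, 480, 498, 590, 614, 619, 632, 668, 726, 738, 739 → median = 619
|x − 619|: 29, 119, 49, 182, 0, 139, 5, 120, 121, 13, 107
Sorted deviations: 0, 5, 13, 29, 49, 107, 119, 120, 121, 139, 182 → MAD = 107

107 ms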